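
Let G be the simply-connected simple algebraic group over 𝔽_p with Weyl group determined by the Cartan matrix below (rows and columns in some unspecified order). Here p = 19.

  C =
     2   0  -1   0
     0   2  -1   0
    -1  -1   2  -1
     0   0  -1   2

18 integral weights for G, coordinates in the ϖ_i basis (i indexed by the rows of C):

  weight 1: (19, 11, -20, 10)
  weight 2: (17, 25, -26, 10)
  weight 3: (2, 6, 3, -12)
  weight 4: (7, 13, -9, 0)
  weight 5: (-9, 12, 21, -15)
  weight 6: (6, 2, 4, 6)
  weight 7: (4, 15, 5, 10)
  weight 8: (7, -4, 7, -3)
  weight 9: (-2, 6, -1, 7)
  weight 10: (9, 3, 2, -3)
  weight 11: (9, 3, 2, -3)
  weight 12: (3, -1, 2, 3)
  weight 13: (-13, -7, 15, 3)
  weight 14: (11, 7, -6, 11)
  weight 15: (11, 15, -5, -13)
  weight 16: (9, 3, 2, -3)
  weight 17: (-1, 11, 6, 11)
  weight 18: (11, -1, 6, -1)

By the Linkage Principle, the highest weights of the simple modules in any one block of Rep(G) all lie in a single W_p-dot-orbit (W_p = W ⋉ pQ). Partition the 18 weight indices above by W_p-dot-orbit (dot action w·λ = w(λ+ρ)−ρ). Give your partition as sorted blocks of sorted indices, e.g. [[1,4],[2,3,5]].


Root system D_4: the 4×4 matrix C matches after relabeling.

W_19-reps of the 18 weights in Ā_19 (same 4-coord order as C):

  1: (0, 6, 1, 7)
  2: (0, 6, 1, 7)
  3: (4, 0, 3, 4)
  4: (0, 6, 1, 7)
  5: (8, 3, 3, 2)
  6: (4, 0, 3, 4)
  7: (8, 3, 3, 2)
  8: (8, 3, 3, 2)
  9: (0, 6, 1, 7)
  10: (10, 4, 1, 2)
  11: (10, 4, 1, 2)
  12: (4, 0, 3, 4)
  13: (10, 4, 1, 2)
  14: (4, 0, 3, 4)
  15: (4, 0, 3, 4)
  16: (10, 4, 1, 2)
  17: (12, 0, 0, 0)
  18: (12, 0, 0, 0)

These 18 weights hit 5 W_19-dot-orbits; sizes (4, 5, 3, 4, 2):

[[1, 2, 4, 9], [3, 6, 12, 14, 15], [5, 7, 8], [10, 11, 13, 16], [17, 18]]


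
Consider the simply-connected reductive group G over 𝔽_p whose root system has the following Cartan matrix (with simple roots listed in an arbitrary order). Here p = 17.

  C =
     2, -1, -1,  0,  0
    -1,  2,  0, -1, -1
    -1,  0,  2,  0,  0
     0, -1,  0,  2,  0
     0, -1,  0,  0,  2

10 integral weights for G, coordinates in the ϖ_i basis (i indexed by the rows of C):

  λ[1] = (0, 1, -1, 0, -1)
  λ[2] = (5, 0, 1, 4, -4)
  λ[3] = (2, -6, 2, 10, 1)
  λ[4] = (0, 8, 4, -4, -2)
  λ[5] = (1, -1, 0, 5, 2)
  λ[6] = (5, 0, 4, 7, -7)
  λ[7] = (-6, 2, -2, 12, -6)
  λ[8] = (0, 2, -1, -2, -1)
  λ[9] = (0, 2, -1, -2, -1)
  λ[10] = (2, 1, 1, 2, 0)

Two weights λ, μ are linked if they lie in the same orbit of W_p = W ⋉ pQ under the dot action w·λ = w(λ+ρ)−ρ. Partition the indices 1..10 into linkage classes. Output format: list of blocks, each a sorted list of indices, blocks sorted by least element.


C ↔ D_5 under row/col permutation; |W(D_5)| = 1920.

Folding the 10 weights λ_j+ρ into Ā_17 (reps in the given 5-coord order):

  [1] (1, 2, 0, 1, 0);  [2] (3, 2, 2, 3, 1);  [3] (2, 0, 1, 6, 3);  [4] (3, 2, 2, 3, 1);  [5] (2, 0, 1, 6, 3);  [6] (3, 2, 2, 3, 1);  [7] (3, 2, 2, 3, 1);  [8] (1, 2, 0, 1, 0);  [9] (1, 2, 0, 1, 0);  [10] (3, 2, 2, 3, 1)

3 distinct reps among the 10 weights ⇒ 3 W_17-linkage classes:

[[1, 8, 9], [2, 4, 6, 7, 10], [3, 5]]


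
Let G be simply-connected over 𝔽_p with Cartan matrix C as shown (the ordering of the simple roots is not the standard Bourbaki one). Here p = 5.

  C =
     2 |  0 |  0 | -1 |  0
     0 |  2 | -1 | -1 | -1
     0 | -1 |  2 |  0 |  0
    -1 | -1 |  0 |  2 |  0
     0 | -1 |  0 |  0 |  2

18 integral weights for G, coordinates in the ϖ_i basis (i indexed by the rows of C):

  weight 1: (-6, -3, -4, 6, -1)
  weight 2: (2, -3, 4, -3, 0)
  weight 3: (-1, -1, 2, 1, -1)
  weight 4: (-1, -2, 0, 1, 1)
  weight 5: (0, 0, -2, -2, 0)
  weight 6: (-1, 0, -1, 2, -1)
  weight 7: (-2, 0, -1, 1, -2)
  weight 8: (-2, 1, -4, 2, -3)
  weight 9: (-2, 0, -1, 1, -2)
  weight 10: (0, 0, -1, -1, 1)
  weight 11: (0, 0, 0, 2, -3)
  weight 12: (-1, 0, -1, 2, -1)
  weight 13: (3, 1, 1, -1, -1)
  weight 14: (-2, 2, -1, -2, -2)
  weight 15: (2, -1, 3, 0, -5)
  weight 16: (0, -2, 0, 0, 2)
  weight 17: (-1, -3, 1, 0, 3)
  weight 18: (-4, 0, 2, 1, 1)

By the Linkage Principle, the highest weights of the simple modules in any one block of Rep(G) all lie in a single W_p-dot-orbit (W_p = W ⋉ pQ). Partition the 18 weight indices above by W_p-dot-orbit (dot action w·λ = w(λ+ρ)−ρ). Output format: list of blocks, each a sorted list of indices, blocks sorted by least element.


Cartan matrix: type D_5 (|W|=1920); un-permuting the 5 rows.

Ā_5 reps of the 18 weights (D_5, coords as presented):

  λ_1 → (0, 0, 3, 0, 0);  λ_2 → (1, 1, 0, 0, 2);  λ_3 → (0, 0, 3, 0, 0);  λ_4 → (0, 1, 0, 1, 1);  λ_5 → (0, 1, 0, 0, 0);  λ_6 → (0, 1, 0, 0, 0);  λ_7 → (1, 0, 0, 1, 1);  λ_8 → (0, 1, 0, 1, 1);  λ_9 → (1, 0, 0, 1, 1);  λ_10 → (1, 1, 0, 0, 2);  λ_11 → (0, 0, 0, 1, 1);  λ_12 → (0, 1, 0, 0, 0);  λ_13 → (1, 1, 0, 0, 2);  λ_14 → (1, 0, 0, 1, 1);  λ_15 → (0, 1, 0, 0, 0);  λ_16 → (1, 1, 0, 0, 2);  λ_17 → (1, 1, 0, 0, 2);  λ_18 → (0, 1, 0, 1, 1)

6 distinct reps among the 18 weights ⇒ 6 W_5-linkage classes:

[[1, 3], [2, 10, 13, 16, 17], [4, 8, 18], [5, 6, 12, 15], [7, 9, 14], [11]]


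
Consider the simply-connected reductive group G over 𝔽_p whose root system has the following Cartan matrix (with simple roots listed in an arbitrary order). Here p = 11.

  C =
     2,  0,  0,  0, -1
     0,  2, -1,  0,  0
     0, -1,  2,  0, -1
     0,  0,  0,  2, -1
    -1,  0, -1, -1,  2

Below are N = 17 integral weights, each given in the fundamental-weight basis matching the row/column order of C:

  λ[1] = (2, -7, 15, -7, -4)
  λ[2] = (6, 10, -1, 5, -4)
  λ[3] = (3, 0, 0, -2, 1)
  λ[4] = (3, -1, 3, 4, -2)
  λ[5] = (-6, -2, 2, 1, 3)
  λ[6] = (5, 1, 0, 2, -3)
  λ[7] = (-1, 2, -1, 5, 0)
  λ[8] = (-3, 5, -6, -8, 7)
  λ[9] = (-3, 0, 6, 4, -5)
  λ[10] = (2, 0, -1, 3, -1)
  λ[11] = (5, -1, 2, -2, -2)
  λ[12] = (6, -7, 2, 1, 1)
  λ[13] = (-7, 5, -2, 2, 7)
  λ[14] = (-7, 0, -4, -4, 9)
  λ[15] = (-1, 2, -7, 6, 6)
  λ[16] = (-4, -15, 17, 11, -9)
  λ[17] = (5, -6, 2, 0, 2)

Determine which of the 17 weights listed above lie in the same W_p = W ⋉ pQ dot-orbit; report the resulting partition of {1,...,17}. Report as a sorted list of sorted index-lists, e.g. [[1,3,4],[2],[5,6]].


D_5 Cartan matrix, 5 simple roots permuted; ρ=(1,1,1,1,1).

Alcove-folded reps (p=11, 17 weights, presented ϖ-order):

    [1] (1, 1, 0, 2, 3)
    [2] (3, 1, 0, 4, 0)
    [3] (4, 1, 1, 1, 1)
    [4] (3, 1, 0, 4, 0)
    [5] (4, 1, 1, 1, 1)
    [6] (4, 1, 1, 1, 1)
    [7] (0, 3, 0, 6, 1)
    [8] (4, 0, 1, 1, 1)
    [9] (4, 1, 1, 1, 1)
    [10] (3, 1, 0, 4, 0)
    [11] (4, 0, 1, 1, 1)
    [12] (4, 0, 1, 1, 1)
    [13] (1, 1, 0, 2, 3)
    [14] (4, 1, 1, 1, 1)
    [15] (3, 1, 0, 4, 0)
    [16] (3, 1, 0, 4, 0)
    [17] (4, 0, 1, 1, 1)

Grouping the 17 weights by Ā_11-representative: 5 linkage classes.

[[1, 13], [2, 4, 10, 15, 16], [3, 5, 6, 9, 14], [7], [8, 11, 12, 17]]


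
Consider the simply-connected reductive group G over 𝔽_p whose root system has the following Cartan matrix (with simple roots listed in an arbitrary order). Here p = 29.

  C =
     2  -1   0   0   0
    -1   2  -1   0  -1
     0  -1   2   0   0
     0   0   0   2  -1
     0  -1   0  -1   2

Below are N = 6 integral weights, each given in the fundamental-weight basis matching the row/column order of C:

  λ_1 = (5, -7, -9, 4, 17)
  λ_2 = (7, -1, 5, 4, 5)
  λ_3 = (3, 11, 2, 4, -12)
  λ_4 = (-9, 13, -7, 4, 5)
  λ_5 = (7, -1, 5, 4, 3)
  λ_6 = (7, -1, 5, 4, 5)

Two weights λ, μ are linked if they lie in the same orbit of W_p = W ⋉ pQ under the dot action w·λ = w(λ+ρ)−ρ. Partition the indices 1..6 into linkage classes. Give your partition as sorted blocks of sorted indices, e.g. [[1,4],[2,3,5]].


Cartan matrix: type D_5 (|W|=1920); un-permuting the 5 rows.

Alcove-folded reps (p=29, 6 weights, presented ϖ-order):

  1: (8, 0, 6, 5, 4);  2: (8, 0, 6, 5, 4);  3: (4, 1, 3, 6, 5);  4: (8, 0, 6, 5, 4);  5: (8, 0, 6, 5, 4);  6: (8, 0, 6, 5, 4)

Grouping the 6 weights by Ā_29-representative: 2 linkage classes.

[[1, 2, 4, 5, 6], [3]]


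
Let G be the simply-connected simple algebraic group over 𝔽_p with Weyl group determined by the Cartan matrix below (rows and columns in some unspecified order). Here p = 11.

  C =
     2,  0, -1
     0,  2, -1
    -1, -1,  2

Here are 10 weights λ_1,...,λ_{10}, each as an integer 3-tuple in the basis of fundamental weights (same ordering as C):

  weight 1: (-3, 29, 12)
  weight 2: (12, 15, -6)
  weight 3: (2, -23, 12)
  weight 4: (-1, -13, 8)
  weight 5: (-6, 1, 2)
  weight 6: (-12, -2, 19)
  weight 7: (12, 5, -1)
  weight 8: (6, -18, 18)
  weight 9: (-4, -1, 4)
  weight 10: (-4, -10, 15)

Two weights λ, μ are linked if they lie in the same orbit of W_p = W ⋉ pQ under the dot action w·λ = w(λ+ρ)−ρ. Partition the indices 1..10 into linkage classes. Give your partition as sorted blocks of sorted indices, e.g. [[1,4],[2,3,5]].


Dynkin diagram of C (from the 4 off-diagonal −1 entries): A_3.

W_11-reps of the 10 weights in Ā_11 (same 3-coord order as C):

    1: (2, 8, 0)
    2: (3, 0, 2)
    3: (3, 0, 2)
    4: (2, 8, 0)
    5: (3, 0, 2)
    6: (2, 8, 0)
    7: (3, 0, 2)
    8: (2, 4, 2)
    9: (3, 0, 2)
    10: (2, 4, 2)

The 10 indices split into 3 linkage classes (same alcove rep ⇔ same W_11-dot-orbit):

[[1, 4, 6], [2, 3, 5, 7, 9], [8, 10]]


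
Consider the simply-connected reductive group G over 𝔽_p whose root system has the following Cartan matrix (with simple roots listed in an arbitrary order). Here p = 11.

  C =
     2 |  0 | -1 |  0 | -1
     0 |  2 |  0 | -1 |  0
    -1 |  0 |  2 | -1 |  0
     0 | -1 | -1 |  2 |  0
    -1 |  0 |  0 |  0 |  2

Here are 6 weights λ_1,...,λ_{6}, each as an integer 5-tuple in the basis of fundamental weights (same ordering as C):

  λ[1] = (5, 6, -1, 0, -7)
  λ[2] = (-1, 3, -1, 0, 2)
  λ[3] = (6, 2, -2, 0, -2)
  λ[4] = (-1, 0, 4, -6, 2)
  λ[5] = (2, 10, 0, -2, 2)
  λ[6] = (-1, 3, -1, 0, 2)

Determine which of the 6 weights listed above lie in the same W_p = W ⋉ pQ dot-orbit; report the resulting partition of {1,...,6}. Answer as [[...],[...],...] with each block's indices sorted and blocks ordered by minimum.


Dynkin diagram of C (from the 8 off-diagonal −1 entries): A_5.

W_11-reps of the 6 weights in Ā_11 (same 5-coord order as C):

  λ_1 → (0, 4, 0, 1, 3);  λ_2 → (0, 4, 0, 1, 3);  λ_3 → (5, 3, 1, 0, 1);  λ_4 → (0, 4, 0, 1, 3);  λ_5 → (0, 4, 0, 1, 3);  λ_6 → (0, 4, 0, 1, 3)

Grouping the 6 weights by Ā_11-representative: 2 linkage classes.

[[1, 2, 4, 5, 6], [3]]


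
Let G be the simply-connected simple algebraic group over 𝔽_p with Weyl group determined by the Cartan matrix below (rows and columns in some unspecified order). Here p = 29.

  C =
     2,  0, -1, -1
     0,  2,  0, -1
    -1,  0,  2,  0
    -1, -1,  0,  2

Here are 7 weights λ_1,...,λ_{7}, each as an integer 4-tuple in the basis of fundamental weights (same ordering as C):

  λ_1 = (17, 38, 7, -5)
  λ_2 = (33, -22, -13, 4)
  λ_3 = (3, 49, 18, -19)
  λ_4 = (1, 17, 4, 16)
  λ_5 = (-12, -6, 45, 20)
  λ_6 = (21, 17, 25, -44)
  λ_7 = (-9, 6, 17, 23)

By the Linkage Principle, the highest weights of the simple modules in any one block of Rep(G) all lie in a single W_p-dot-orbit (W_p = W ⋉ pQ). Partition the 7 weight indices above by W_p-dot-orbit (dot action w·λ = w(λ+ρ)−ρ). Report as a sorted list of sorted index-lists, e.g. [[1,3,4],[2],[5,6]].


Dynkin diagram of C (from the 6 off-diagonal −1 entries): A_4.

λ_j+ρ reflected into Ā_29 (⟨·,θ^∨⟩≤29); 4-tuples as given:

  λ_1 → (4, 3, 14, 3);  λ_2 → (6, 5, 2, 11);  λ_3 → (4, 3, 14, 3);  λ_4 → (6, 5, 2, 11);  λ_5 → (6, 5, 2, 11);  λ_6 → (4, 3, 14, 3);  λ_7 → (6, 5, 2, 11)

Linkage partition of the 7 weights (2 classes, p=29):

[[1, 3, 6], [2, 4, 5, 7]]


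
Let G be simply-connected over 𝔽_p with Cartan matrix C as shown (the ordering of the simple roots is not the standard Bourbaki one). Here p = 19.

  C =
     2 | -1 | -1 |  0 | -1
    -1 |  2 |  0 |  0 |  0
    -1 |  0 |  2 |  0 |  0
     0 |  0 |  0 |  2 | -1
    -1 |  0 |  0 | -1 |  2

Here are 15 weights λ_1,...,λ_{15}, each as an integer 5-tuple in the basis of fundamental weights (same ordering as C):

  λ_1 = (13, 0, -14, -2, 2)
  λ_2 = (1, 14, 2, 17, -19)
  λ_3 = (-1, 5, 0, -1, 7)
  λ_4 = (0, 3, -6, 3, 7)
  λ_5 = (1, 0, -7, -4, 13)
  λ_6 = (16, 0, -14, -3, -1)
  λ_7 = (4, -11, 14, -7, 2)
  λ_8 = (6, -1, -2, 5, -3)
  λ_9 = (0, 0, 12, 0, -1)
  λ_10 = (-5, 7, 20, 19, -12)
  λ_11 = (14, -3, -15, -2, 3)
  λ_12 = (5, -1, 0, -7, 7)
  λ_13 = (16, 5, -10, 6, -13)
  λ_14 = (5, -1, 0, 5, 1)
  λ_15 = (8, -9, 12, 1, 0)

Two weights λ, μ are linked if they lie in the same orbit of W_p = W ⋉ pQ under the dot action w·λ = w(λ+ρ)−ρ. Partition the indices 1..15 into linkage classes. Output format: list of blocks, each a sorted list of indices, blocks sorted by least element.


Type D_5, rank 5, |W|=1920; reorder rows/cols to standard.

Ā_19 reps of the 15 weights (D_5, coords as presented):

  λ_1 → (1, 1, 13, 1, 0)
  λ_2 → (1, 1, 13, 1, 0)
  λ_3 → (0, 6, 1, 0, 4)
  λ_4 → (4, 0, 1, 4, 2)
  λ_5 → (1, 3, 2, 3, 2)
  λ_6 → (1, 1, 13, 1, 0)
  λ_7 → (2, 2, 7, 1, 1)
  λ_8 → (4, 0, 1, 4, 2)
  λ_9 → (1, 1, 13, 1, 0)
  λ_10 → (4, 0, 1, 4, 2)
  λ_11 → (1, 1, 13, 1, 0)
  λ_12 → (4, 0, 1, 4, 2)
  λ_13 → (0, 2, 5, 1, 4)
  λ_14 → (4, 0, 1, 4, 2)
  λ_15 → (2, 2, 7, 1, 1)

Partition of {1..15} into 6 W_19-dot-orbits:

[[1, 2, 6, 9, 11], [3], [4, 8, 10, 12, 14], [5], [7, 15], [13]]


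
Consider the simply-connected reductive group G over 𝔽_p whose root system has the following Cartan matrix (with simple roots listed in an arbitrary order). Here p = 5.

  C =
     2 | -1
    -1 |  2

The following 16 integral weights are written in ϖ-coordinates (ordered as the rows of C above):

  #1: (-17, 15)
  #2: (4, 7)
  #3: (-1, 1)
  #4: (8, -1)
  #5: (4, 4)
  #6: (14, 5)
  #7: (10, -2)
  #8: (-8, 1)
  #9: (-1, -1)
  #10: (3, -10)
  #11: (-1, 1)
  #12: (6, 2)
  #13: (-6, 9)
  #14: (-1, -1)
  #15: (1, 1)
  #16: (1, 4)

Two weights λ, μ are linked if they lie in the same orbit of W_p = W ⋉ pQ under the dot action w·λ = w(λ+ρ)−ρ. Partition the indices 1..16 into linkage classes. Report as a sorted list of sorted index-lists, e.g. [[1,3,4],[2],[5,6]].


C ↔ A_2 under row/col permutation; |W(A_2)| = 6.

Each λ_j+ρ reduced to Ā_5; 2-tuples below use C's row order:

  1: (1, 0);  2: (0, 3);  3: (0, 2);  4: (1, 4);  5: (0, 0);  6: (1, 4);  7: (1, 4);  8: (0, 3);  9: (0, 0);  10: (1, 0);  11: (0, 2);  12: (0, 2);  13: (0, 0);  14: (0, 0);  15: (2, 2);  16: (0, 3)

Grouping the 16 weights by Ā_5-representative: 6 linkage classes.

[[1, 10], [2, 8, 16], [3, 11, 12], [4, 6, 7], [5, 9, 13, 14], [15]]


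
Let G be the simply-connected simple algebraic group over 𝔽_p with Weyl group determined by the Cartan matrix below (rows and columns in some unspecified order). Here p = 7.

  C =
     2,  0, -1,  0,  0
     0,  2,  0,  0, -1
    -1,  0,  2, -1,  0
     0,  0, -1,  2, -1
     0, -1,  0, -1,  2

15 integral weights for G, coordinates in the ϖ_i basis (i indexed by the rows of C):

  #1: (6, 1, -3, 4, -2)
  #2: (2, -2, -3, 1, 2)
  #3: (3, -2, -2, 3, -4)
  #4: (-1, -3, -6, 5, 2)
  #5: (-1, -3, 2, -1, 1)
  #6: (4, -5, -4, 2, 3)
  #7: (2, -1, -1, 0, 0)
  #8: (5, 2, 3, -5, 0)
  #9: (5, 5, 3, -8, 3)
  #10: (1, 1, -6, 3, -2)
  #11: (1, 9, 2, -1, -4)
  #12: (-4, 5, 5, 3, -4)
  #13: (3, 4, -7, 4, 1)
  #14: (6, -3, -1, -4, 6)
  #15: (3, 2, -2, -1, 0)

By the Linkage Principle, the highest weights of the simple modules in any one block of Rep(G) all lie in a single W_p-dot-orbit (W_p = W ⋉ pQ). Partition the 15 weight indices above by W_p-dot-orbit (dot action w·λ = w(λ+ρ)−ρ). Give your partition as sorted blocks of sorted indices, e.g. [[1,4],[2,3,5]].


Type A_5, rank 5, |W|=720; reorder rows/cols to standard.

W_7-reps of the 15 weights in Ā_7 (same 5-coord order as C):

    [1] (1, 1, 2, 0, 2)
    [2] (1, 1, 2, 0, 2)
    [3] (3, 3, 0, 1, 0)
    [4] (3, 0, 0, 1, 1)
    [5] (0, 2, 3, 0, 0)
    [6] (0, 2, 3, 0, 0)
    [7] (3, 0, 0, 1, 1)
    [8] (3, 3, 0, 1, 0)
    [9] (3, 3, 0, 1, 0)
    [10] (3, 0, 0, 1, 1)
    [11] (0, 2, 3, 0, 0)
    [12] (3, 3, 0, 1, 0)
    [13] (3, 0, 0, 1, 1)
    [14] (0, 2, 3, 0, 0)
    [15] (3, 3, 0, 1, 0)

Partition of {1..15} into 4 W_7-dot-orbits:

[[1, 2], [3, 8, 9, 12, 15], [4, 7, 10, 13], [5, 6, 11, 14]]


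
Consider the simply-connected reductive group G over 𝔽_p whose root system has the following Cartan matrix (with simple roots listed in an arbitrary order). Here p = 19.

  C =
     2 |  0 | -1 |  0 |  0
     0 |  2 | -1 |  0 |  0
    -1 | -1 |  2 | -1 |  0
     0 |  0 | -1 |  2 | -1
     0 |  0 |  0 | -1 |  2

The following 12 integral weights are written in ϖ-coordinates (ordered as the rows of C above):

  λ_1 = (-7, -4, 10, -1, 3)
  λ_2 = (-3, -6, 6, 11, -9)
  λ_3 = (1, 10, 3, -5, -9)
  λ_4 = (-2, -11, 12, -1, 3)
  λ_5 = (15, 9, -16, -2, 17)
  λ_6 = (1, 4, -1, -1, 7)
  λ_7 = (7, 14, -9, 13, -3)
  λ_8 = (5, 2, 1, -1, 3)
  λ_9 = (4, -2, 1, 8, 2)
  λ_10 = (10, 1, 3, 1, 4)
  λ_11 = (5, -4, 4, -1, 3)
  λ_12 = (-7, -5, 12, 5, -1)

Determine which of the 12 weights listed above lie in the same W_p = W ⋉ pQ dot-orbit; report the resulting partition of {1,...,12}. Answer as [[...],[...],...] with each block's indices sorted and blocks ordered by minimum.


D_5 Cartan matrix, 5 simple roots permuted; ρ=(1,1,1,1,1).

Each λ_j+ρ reduced to Ā_19; 5-tuples below use C's row order:

  λ_1 → (6, 3, 2, 0, 4);  λ_2 → (2, 5, 0, 0, 8);  λ_3 → (6, 3, 2, 0, 4);  λ_4 → (1, 10, 2, 0, 4);  λ_5 → (5, 1, 0, 1, 2);  λ_6 → (2, 5, 0, 0, 8);  λ_7 → (2, 5, 0, 0, 8);  λ_8 → (6, 3, 2, 0, 4);  λ_9 → (5, 1, 0, 1, 2);  λ_10 → (6, 3, 2, 0, 4);  λ_11 → (6, 3, 2, 0, 4);  λ_12 → (6, 4, 0, 0, 3)

Linkage partition of the 12 weights (5 classes, p=19):

[[1, 3, 8, 10, 11], [2, 6, 7], [4], [5, 9], [12]]


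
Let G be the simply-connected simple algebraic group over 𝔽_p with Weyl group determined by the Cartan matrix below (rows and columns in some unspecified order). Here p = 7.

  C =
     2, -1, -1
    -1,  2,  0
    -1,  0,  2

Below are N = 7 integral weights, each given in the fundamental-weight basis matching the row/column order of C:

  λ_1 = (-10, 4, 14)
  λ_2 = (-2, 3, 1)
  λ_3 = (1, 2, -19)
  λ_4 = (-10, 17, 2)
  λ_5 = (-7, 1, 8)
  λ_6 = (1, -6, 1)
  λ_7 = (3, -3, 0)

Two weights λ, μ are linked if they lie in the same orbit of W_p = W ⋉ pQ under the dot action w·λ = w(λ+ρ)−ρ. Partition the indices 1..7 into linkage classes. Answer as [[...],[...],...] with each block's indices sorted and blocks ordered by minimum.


C ↔ A_3 under row/col permutation; |W(A_3)| = 24.

λ_j+ρ reflected into Ā_7 (⟨·,θ^∨⟩≤7); 3-tuples as given:

    λ_1+ρ ↦ (1, 3, 1)
    λ_2+ρ ↦ (1, 3, 1)
    λ_3+ρ ↦ (2, 2, 1)
    λ_4+ρ ↦ (2, 2, 1)
    λ_5+ρ ↦ (2, 2, 1)
    λ_6+ρ ↦ (2, 2, 1)
    λ_7+ρ ↦ (2, 2, 1)

Linkage partition of the 7 weights (2 classes, p=7):

[[1, 2], [3, 4, 5, 6, 7]]


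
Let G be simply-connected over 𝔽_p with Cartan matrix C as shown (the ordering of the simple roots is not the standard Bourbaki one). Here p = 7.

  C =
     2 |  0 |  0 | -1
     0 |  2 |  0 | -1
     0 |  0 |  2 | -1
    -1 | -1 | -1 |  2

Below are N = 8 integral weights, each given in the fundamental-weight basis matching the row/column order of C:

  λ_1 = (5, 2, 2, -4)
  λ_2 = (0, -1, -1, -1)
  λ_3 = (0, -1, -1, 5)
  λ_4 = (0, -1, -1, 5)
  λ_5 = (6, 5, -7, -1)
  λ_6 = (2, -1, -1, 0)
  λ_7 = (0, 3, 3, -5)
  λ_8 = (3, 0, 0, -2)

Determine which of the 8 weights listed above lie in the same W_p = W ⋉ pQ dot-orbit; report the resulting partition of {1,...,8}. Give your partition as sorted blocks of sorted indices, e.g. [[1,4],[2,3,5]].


Dynkin diagram of C (from the 6 off-diagonal −1 entries): D_4.

Folding the 8 weights λ_j+ρ into Ā_7 (reps in the given 4-coord order):

    1: (3, 0, 0, 1)
    2: (1, 0, 0, 0)
    3: (1, 0, 0, 0)
    4: (1, 0, 0, 0)
    5: (1, 0, 0, 0)
    6: (3, 0, 0, 1)
    7: (3, 0, 0, 1)
    8: (3, 0, 0, 1)

Grouping the 8 weights by Ā_7-representative: 2 linkage classes.

[[1, 6, 7, 8], [2, 3, 4, 5]]


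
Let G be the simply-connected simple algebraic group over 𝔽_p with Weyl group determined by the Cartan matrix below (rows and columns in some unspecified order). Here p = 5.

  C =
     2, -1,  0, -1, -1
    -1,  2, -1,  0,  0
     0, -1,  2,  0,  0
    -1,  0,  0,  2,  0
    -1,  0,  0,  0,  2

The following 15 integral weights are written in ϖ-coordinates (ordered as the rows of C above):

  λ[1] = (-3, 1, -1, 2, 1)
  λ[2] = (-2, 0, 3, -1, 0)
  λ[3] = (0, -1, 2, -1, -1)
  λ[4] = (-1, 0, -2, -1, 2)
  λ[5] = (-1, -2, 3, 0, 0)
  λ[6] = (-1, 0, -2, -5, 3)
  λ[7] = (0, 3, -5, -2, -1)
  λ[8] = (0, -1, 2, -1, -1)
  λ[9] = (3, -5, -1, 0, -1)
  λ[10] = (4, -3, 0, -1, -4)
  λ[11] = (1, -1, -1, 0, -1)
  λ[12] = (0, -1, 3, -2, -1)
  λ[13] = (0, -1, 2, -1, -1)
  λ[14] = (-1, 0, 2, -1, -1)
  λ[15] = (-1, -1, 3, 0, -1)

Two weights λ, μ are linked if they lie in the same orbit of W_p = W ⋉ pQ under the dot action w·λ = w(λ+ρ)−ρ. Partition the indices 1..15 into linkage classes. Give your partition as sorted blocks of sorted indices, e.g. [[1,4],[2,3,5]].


Cartan matrix: type D_5 (|W|=1920); un-permuting the 5 rows.

Alcove-folded reps (p=5, 15 weights, presented ϖ-order):

  λ_1 → (2, 0, 0, 1, 0) · λ_2 → (0, 0, 4, 1, 0) · λ_3 → (1, 0, 3, 0, 0) · λ_4 → (0, 0, 1, 0, 3) · λ_5 → (1, 0, 3, 0, 0) · λ_6 → (0, 1, 3, 0, 0) · λ_7 → (0, 0, 4, 1, 0) · λ_8 → (1, 0, 3, 0, 0) · λ_9 → (0, 0, 4, 1, 0) · λ_10 → (0, 0, 1, 0, 3) · λ_11 → (2, 0, 0, 1, 0) · λ_12 → (0, 0, 4, 1, 0) · λ_13 → (1, 0, 3, 0, 0) · λ_14 → (0, 1, 3, 0, 0) · λ_15 → (0, 0, 4, 1, 0)

The 15 indices split into 5 linkage classes (same alcove rep ⇔ same W_5-dot-orbit):

[[1, 11], [2, 7, 9, 12, 15], [3, 5, 8, 13], [4, 10], [6, 14]]


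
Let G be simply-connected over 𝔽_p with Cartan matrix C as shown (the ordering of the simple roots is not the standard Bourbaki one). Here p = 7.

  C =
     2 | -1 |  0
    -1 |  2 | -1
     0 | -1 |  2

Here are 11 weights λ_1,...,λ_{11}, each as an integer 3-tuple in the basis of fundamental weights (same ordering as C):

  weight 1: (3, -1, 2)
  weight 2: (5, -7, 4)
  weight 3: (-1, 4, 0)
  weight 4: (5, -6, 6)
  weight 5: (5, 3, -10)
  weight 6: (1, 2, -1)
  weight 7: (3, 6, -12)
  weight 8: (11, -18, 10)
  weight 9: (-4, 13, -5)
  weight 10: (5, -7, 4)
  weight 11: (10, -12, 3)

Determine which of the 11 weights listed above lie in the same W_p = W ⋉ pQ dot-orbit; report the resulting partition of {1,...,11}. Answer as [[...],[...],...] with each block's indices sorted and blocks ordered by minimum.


Cartan matrix: type A_3 (|W|=24); un-permuting the 3 rows.

Folding the 11 weights λ_j+ρ into Ā_7 (reps in the given 3-coord order):

    [1] (4, 0, 3)
    [2] (0, 5, 1)
    [3] (0, 5, 1)
    [4] (0, 5, 1)
    [5] (2, 3, 1)
    [6] (2, 3, 0)
    [7] (4, 0, 3)
    [8] (2, 3, 1)
    [9] (4, 0, 3)
    [10] (0, 5, 1)
    [11] (4, 0, 3)

Grouping the 11 weights by Ā_7-representative: 4 linkage classes.

[[1, 7, 9, 11], [2, 3, 4, 10], [5, 8], [6]]


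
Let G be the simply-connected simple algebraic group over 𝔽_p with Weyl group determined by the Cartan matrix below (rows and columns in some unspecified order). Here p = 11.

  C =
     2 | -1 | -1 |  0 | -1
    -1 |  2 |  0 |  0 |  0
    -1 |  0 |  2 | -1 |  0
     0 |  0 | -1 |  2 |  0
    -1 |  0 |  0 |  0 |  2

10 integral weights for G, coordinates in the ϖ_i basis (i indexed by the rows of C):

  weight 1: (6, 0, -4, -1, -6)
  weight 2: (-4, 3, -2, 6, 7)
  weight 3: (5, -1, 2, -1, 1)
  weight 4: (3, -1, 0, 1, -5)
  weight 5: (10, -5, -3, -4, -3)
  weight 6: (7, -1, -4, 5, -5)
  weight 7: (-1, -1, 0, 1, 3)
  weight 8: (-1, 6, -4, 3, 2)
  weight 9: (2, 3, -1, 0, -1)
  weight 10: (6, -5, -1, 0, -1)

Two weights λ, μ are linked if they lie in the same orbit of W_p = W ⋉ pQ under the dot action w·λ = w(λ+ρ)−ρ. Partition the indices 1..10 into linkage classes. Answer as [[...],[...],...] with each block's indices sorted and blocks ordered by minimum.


Dynkin diagram of C (from the 8 off-diagonal −1 entries): D_5.

W_11-reps of the 10 weights in Ā_11 (same 5-coord order as C):

  λ_1+ρ ↦ (0, 0, 1, 2, 4)
  λ_2+ρ ↦ (0, 0, 1, 2, 4)
  λ_3+ρ ↦ (0, 0, 0, 6, 2)
  λ_4+ρ ↦ (0, 0, 1, 2, 4)
  λ_5+ρ ↦ (0, 4, 0, 2, 2)
  λ_6+ρ ↦ (0, 0, 1, 2, 4)
  λ_7+ρ ↦ (0, 0, 1, 2, 4)
  λ_8+ρ ↦ (3, 4, 0, 1, 0)
  λ_9+ρ ↦ (3, 4, 0, 1, 0)
  λ_10+ρ ↦ (3, 4, 0, 1, 0)

Partition of {1..10} into 4 W_11-dot-orbits:

[[1, 2, 4, 6, 7], [3], [5], [8, 9, 10]]


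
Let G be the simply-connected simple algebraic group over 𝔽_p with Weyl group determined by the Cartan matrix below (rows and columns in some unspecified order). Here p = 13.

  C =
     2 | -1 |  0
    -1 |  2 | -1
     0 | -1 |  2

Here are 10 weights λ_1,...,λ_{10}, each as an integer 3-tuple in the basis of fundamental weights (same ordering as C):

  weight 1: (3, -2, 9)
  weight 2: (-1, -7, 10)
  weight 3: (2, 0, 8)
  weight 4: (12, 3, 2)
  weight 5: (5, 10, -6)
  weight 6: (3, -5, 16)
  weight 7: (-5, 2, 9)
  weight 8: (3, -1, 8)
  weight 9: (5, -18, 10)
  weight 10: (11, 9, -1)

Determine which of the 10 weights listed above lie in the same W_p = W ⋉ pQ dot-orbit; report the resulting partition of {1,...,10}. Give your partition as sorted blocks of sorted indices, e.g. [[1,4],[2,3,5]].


A_3 Cartan matrix, 3 simple roots permuted; ρ=(1,1,1).

Alcove-folded reps (p=13, 10 weights, presented ϖ-order):

  [1] (3, 1, 9)
  [2] (6, 0, 5)
  [3] (3, 1, 9)
  [4] (6, 0, 4)
  [5] (2, 6, 1)
  [6] (4, 0, 9)
  [7] (3, 1, 9)
  [8] (4, 0, 9)
  [9] (7, 0, 2)
  [10] (3, 1, 9)

6 distinct reps among the 10 weights ⇒ 6 W_13-linkage classes:

[[1, 3, 7, 10], [2], [4], [5], [6, 8], [9]]


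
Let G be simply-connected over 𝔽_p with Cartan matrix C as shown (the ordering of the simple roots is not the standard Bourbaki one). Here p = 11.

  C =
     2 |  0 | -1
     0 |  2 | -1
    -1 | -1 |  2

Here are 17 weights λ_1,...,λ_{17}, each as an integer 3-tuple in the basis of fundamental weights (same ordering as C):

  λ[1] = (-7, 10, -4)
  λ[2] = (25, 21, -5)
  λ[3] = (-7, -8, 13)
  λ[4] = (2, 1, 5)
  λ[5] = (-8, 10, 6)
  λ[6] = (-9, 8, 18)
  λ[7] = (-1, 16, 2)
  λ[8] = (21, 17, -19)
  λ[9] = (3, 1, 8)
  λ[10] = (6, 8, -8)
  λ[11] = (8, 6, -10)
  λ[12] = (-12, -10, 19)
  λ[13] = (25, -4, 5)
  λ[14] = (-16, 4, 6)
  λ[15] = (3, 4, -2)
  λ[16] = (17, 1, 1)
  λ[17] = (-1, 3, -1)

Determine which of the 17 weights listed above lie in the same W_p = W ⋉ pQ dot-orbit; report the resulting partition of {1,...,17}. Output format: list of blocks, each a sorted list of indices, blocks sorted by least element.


C ↔ A_3 under row/col permutation; |W(A_3)| = 24.

Alcove-folded reps (p=11, 17 weights, presented ϖ-order):

  [1] (3, 2, 6) · [2] (0, 4, 0) · [3] (3, 4, 1) · [4] (3, 2, 6) · [5] (0, 4, 0) · [6] (3, 2, 6) · [7] (3, 2, 6) · [8] (0, 4, 0) · [9] (0, 2, 7) · [10] (0, 2, 7) · [11] (0, 2, 7) · [12] (2, 0, 0) · [13] (3, 4, 1) · [14] (3, 1, 4) · [15] (3, 4, 1) · [16] (0, 2, 7) · [17] (0, 4, 0)

6 distinct reps among the 17 weights ⇒ 6 W_11-linkage classes:

[[1, 4, 6, 7], [2, 5, 8, 17], [3, 13, 15], [9, 10, 11, 16], [12], [14]]


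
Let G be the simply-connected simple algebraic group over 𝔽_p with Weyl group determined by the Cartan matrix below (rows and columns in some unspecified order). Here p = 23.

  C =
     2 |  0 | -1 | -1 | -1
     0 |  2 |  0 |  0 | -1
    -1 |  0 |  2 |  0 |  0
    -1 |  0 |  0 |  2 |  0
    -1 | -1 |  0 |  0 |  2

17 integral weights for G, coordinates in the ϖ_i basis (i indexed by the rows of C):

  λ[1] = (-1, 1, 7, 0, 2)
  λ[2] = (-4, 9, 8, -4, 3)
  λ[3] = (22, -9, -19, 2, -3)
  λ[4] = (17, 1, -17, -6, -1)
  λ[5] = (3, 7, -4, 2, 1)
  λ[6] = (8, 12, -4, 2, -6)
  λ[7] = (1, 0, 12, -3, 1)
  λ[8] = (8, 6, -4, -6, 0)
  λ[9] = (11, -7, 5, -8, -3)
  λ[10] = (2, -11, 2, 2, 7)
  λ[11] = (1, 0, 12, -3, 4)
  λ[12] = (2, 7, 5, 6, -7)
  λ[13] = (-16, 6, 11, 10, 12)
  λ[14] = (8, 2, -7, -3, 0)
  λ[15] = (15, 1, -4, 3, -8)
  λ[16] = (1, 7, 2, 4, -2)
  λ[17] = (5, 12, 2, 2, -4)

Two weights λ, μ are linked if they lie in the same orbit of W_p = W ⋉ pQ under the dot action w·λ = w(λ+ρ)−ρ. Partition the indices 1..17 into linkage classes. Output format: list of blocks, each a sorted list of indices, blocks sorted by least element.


Type D_5, rank 5, |W|=1920; reorder rows/cols to standard.

W_23-reps of the 17 weights in Ā_23 (same 5-coord order as C):

  [1] (0, 2, 8, 1, 3)
  [2] (1, 8, 3, 3, 2)
  [3] (0, 1, 13, 2, 2)
  [4] (0, 1, 13, 2, 2)
  [5] (1, 8, 3, 3, 2)
  [6] (1, 8, 3, 3, 2)
  [7] (0, 1, 13, 2, 2)
  [8] (1, 7, 3, 5, 1)
  [9] (3, 2, 3, 4, 3)
  [10] (1, 8, 3, 3, 2)
  [11] (0, 1, 13, 2, 2)
  [12] (3, 2, 3, 4, 3)
  [13] (3, 2, 3, 4, 3)
  [14] (1, 3, 6, 2, 1)
  [15] (3, 2, 3, 4, 3)
  [16] (1, 7, 3, 5, 1)
  [17] (1, 8, 3, 3, 2)

The 17 indices split into 6 linkage classes (same alcove rep ⇔ same W_23-dot-orbit):

[[1], [2, 5, 6, 10, 17], [3, 4, 7, 11], [8, 16], [9, 12, 13, 15], [14]]


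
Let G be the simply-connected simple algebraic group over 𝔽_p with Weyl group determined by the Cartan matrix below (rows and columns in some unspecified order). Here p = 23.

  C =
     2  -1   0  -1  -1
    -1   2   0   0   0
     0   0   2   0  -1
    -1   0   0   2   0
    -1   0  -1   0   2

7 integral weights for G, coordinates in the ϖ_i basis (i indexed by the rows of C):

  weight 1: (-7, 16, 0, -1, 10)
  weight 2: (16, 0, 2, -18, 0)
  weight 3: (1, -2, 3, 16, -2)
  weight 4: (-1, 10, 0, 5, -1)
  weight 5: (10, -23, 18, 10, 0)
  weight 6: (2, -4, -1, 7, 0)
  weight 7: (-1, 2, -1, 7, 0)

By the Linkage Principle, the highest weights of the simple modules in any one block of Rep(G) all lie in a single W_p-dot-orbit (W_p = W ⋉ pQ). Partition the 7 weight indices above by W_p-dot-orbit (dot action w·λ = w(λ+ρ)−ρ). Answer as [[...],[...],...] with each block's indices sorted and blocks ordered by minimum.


Cartan matrix: type D_5 (|W|=1920); un-permuting the 5 rows.

λ_j+ρ reflected into Ā_23 (⟨·,θ^∨⟩≤23); 5-tuples as given:

    1: (0, 11, 1, 6, 0)
    2: (0, 1, 3, 17, 1)
    3: (0, 1, 3, 17, 1)
    4: (0, 11, 1, 6, 0)
    5: (0, 3, 0, 8, 1)
    6: (0, 3, 0, 8, 1)
    7: (0, 3, 0, 8, 1)

Partition of {1..7} into 3 W_23-dot-orbits:

[[1, 4], [2, 3], [5, 6, 7]]


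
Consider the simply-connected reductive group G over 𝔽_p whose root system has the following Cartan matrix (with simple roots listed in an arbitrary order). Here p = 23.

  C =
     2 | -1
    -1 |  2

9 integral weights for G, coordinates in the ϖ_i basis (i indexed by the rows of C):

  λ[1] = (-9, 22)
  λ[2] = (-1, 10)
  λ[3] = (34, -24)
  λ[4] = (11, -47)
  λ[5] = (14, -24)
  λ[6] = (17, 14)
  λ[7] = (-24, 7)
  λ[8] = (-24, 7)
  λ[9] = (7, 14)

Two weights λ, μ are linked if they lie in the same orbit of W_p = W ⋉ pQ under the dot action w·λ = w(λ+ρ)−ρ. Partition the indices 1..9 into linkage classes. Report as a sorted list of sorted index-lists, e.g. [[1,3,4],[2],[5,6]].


A_2 Cartan matrix, 2 simple roots permuted; ρ=(1,1).

Folding the 9 weights λ_j+ρ into Ā_23 (reps in the given 2-coord order):

  1: (8, 15)
  2: (0, 11)
  3: (0, 11)
  4: (0, 11)
  5: (8, 15)
  6: (8, 5)
  7: (8, 15)
  8: (8, 15)
  9: (8, 15)

3 distinct reps among the 9 weights ⇒ 3 W_23-linkage classes:

[[1, 5, 7, 8, 9], [2, 3, 4], [6]]


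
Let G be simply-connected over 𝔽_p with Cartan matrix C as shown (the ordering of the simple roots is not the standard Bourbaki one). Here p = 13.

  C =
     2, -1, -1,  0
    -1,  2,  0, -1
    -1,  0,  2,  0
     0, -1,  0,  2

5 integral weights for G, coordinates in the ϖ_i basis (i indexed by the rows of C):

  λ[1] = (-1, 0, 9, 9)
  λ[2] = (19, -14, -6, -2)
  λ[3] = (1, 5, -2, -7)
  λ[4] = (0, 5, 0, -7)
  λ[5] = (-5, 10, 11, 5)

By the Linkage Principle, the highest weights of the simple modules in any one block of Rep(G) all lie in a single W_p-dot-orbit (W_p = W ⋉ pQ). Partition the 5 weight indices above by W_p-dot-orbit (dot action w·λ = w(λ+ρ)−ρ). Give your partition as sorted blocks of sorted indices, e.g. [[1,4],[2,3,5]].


Type A_4, rank 4, |W|=120; reorder rows/cols to standard.

λ_j+ρ reflected into Ā_13 (⟨·,θ^∨⟩≤13); 4-tuples as given:

    [1] (0, 1, 2, 2)
    [2] (1, 0, 1, 6)
    [3] (1, 0, 1, 6)
    [4] (1, 0, 1, 6)
    [5] (0, 1, 4, 6)

The 5 indices split into 3 linkage classes (same alcove rep ⇔ same W_13-dot-orbit):

[[1], [2, 3, 4], [5]]


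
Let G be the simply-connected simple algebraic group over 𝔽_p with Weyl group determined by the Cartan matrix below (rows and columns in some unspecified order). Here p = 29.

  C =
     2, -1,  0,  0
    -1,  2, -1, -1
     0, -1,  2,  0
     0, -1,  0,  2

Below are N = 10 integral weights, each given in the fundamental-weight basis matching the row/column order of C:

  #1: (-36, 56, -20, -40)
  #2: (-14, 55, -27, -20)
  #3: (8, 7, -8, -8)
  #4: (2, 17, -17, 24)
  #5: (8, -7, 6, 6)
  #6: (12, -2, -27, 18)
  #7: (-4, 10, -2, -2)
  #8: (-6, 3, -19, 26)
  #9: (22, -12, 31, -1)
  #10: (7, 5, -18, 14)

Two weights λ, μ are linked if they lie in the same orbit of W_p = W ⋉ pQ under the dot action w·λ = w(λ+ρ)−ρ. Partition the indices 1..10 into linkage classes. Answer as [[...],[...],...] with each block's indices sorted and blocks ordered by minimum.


Root system D_4: the 4×4 matrix C matches after relabeling.

Alcove-folded reps (p=29, 10 weights, presented ϖ-order):

  λ_1 → (3, 6, 1, 1) · λ_2 → (14, 2, 1, 8) · λ_3 → (3, 6, 1, 1) · λ_4 → (14, 2, 1, 8) · λ_5 → (3, 6, 1, 1) · λ_6 → (14, 2, 1, 8) · λ_7 → (3, 6, 1, 1) · λ_8 → (14, 2, 1, 8) · λ_9 → (3, 8, 6, 4) · λ_10 → (3, 8, 6, 4)

Partition of {1..10} into 3 W_29-dot-orbits:

[[1, 3, 5, 7], [2, 4, 6, 8], [9, 10]]


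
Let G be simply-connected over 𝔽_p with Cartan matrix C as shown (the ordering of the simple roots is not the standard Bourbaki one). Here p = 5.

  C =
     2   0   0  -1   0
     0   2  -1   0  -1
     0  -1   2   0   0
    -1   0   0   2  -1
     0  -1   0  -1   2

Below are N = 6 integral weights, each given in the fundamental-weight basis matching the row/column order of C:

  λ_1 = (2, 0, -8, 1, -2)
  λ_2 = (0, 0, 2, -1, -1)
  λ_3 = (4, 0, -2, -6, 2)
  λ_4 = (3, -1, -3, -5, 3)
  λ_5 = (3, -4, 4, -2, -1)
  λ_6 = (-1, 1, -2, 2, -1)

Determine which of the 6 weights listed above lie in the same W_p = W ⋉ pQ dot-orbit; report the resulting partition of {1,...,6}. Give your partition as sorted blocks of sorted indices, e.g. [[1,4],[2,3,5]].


C ↔ A_5 under row/col permutation; |W(A_5)| = 720.

Folding the 6 weights λ_j+ρ into Ā_5 (reps in the given 5-coord order):

    λ_1+ρ ↦ (0, 1, 1, 3, 0)
    λ_2+ρ ↦ (1, 1, 3, 0, 0)
    λ_3+ρ ↦ (0, 1, 1, 3, 0)
    λ_4+ρ ↦ (0, 0, 0, 2, 2)
    λ_5+ρ ↦ (0, 1, 1, 3, 0)
    λ_6+ρ ↦ (0, 1, 1, 3, 0)

Grouping the 6 weights by Ā_5-representative: 3 linkage classes.

[[1, 3, 5, 6], [2], [4]]


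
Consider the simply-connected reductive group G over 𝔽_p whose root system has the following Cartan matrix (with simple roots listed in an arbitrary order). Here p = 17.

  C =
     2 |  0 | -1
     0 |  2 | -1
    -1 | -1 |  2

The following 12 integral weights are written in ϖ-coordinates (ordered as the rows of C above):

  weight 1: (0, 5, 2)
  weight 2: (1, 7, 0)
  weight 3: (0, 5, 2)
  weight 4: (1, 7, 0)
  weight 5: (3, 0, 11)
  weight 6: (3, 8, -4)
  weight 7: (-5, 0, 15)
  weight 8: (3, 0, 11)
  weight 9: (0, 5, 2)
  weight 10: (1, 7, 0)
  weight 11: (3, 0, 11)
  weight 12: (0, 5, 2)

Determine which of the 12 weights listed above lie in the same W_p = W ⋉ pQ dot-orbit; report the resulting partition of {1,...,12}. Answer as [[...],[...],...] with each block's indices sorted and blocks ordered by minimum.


Type A_3, rank 3, |W|=24; reorder rows/cols to standard.

Ā_17 reps of the 12 weights (A_3, coords as presented):

  1: (1, 6, 3) · 2: (2, 8, 1) · 3: (1, 6, 3) · 4: (2, 8, 1) · 5: (4, 1, 12) · 6: (1, 6, 3) · 7: (4, 1, 12) · 8: (4, 1, 12) · 9: (1, 6, 3) · 10: (2, 8, 1) · 11: (4, 1, 12) · 12: (1, 6, 3)

3 distinct reps among the 12 weights ⇒ 3 W_17-linkage classes:

[[1, 3, 6, 9, 12], [2, 4, 10], [5, 7, 8, 11]]


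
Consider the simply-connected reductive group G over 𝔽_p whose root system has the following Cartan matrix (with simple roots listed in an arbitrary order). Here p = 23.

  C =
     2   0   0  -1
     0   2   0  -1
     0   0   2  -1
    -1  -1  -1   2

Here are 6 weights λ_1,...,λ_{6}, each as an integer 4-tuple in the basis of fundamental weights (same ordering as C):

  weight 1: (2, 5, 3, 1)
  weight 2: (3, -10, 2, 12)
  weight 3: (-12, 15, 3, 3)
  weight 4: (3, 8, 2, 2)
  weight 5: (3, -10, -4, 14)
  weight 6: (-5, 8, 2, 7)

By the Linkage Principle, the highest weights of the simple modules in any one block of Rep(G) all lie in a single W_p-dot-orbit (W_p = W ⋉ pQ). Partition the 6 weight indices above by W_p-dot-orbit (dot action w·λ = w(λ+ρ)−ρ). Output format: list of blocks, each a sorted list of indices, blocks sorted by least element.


Dynkin diagram of C (from the 6 off-diagonal −1 entries): D_4.

W_23-reps of the 6 weights in Ā_23 (same 4-coord order as C):

    λ_1+ρ ↦ (3, 6, 4, 2)
    λ_2+ρ ↦ (4, 9, 3, 3)
    λ_3+ρ ↦ (4, 9, 3, 3)
    λ_4+ρ ↦ (4, 9, 3, 3)
    λ_5+ρ ↦ (4, 9, 3, 3)
    λ_6+ρ ↦ (4, 9, 3, 3)

2 distinct reps among the 6 weights ⇒ 2 W_23-linkage classes:

[[1], [2, 3, 4, 5, 6]]


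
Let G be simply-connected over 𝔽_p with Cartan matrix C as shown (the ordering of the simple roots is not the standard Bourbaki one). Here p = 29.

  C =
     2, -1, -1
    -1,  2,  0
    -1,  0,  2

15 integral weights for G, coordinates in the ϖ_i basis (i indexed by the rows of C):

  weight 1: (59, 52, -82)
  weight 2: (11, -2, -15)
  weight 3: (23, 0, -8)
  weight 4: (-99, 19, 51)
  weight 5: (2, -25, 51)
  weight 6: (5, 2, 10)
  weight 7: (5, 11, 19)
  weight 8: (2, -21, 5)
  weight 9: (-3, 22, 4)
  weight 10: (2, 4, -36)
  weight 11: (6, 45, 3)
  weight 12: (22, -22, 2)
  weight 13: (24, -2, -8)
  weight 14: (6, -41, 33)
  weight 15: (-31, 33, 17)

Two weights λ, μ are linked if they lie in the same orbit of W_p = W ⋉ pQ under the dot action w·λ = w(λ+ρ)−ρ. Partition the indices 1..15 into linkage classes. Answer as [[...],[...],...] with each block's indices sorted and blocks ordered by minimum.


Root system A_3: the 3×3 matrix C matches after relabeling.

Folding the 15 weights λ_j+ρ into Ā_29 (reps in the given 3-coord order):

    1: (2, 21, 3)
    2: (1, 2, 11)
    3: (17, 1, 7)
    4: (6, 3, 11)
    5: (2, 21, 3)
    6: (6, 3, 11)
    7: (6, 3, 11)
    8: (6, 3, 11)
    9: (2, 21, 3)
    10: (2, 21, 3)
    11: (17, 1, 7)
    12: (2, 21, 3)
    13: (17, 1, 7)
    14: (17, 1, 7)
    15: (17, 1, 7)

Partition of {1..15} into 4 W_29-dot-orbits:

[[1, 5, 9, 10, 12], [2], [3, 11, 13, 14, 15], [4, 6, 7, 8]]


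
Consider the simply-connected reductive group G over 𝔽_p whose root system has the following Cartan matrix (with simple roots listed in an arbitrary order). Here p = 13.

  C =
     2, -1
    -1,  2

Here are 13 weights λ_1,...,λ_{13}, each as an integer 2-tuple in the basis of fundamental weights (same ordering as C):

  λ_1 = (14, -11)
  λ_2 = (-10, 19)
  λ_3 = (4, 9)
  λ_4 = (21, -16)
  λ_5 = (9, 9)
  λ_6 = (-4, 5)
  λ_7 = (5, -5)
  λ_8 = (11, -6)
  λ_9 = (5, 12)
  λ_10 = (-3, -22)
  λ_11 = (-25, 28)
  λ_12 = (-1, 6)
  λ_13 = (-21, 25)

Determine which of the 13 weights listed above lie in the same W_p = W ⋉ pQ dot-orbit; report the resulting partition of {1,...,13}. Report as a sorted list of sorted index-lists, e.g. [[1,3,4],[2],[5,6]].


C ↔ A_2 under row/col permutation; |W(A_2)| = 6.

Folding the 13 weights λ_j+ρ into Ā_13 (reps in the given 2-coord order):

  λ_1 → (3, 8);  λ_2 → (2, 4);  λ_3 → (3, 8);  λ_4 → (2, 4);  λ_5 → (3, 3);  λ_6 → (3, 3);  λ_7 → (2, 4);  λ_8 → (7, 5);  λ_9 → (0, 7);  λ_10 → (3, 8);  λ_11 → (3, 8);  λ_12 → (0, 7);  λ_13 → (0, 7)

Grouping the 13 weights by Ā_13-representative: 5 linkage classes.

[[1, 3, 10, 11], [2, 4, 7], [5, 6], [8], [9, 12, 13]]
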